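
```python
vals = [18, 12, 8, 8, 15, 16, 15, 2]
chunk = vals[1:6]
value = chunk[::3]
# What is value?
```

vals has length 8. The slice vals[1:6] selects indices [1, 2, 3, 4, 5] (1->12, 2->8, 3->8, 4->15, 5->16), giving [12, 8, 8, 15, 16]. So chunk = [12, 8, 8, 15, 16]. chunk has length 5. The slice chunk[::3] selects indices [0, 3] (0->12, 3->15), giving [12, 15].

[12, 15]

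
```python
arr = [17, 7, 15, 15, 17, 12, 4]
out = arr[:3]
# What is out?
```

arr has length 7. The slice arr[:3] selects indices [0, 1, 2] (0->17, 1->7, 2->15), giving [17, 7, 15].

[17, 7, 15]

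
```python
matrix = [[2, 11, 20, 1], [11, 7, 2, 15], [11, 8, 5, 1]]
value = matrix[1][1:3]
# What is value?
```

matrix[1] = [11, 7, 2, 15]. matrix[1] has length 4. The slice matrix[1][1:3] selects indices [1, 2] (1->7, 2->2), giving [7, 2].

[7, 2]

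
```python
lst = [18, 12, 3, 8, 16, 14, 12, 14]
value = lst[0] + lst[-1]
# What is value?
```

lst has length 8. lst[0] = 18.
lst has length 8. Negative index -1 maps to positive index 8 + (-1) = 7. lst[7] = 14.
Sum: 18 + 14 = 32.

32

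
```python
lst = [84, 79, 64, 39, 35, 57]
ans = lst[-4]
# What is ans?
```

lst has length 6. Negative index -4 maps to positive index 6 + (-4) = 2. lst[2] = 64.

64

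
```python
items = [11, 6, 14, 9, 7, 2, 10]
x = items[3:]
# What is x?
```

items has length 7. The slice items[3:] selects indices [3, 4, 5, 6] (3->9, 4->7, 5->2, 6->10), giving [9, 7, 2, 10].

[9, 7, 2, 10]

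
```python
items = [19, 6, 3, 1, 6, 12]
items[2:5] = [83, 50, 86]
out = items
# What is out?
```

items starts as [19, 6, 3, 1, 6, 12] (length 6). The slice items[2:5] covers indices [2, 3, 4] with values [3, 1, 6]. Replacing that slice with [83, 50, 86] (same length) produces [19, 6, 83, 50, 86, 12].

[19, 6, 83, 50, 86, 12]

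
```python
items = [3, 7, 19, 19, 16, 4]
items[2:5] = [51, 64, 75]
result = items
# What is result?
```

items starts as [3, 7, 19, 19, 16, 4] (length 6). The slice items[2:5] covers indices [2, 3, 4] with values [19, 19, 16]. Replacing that slice with [51, 64, 75] (same length) produces [3, 7, 51, 64, 75, 4].

[3, 7, 51, 64, 75, 4]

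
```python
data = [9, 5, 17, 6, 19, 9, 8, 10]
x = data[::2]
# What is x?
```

data has length 8. The slice data[::2] selects indices [0, 2, 4, 6] (0->9, 2->17, 4->19, 6->8), giving [9, 17, 19, 8].

[9, 17, 19, 8]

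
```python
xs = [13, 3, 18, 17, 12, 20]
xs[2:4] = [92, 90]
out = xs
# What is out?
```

xs starts as [13, 3, 18, 17, 12, 20] (length 6). The slice xs[2:4] covers indices [2, 3] with values [18, 17]. Replacing that slice with [92, 90] (same length) produces [13, 3, 92, 90, 12, 20].

[13, 3, 92, 90, 12, 20]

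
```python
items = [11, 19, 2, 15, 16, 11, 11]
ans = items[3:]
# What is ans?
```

items has length 7. The slice items[3:] selects indices [3, 4, 5, 6] (3->15, 4->16, 5->11, 6->11), giving [15, 16, 11, 11].

[15, 16, 11, 11]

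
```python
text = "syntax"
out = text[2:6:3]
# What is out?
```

text has length 6. The slice text[2:6:3] selects indices [2, 5] (2->'n', 5->'x'), giving 'nx'.

'nx'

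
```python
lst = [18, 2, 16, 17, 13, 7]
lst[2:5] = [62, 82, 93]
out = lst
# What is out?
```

lst starts as [18, 2, 16, 17, 13, 7] (length 6). The slice lst[2:5] covers indices [2, 3, 4] with values [16, 17, 13]. Replacing that slice with [62, 82, 93] (same length) produces [18, 2, 62, 82, 93, 7].

[18, 2, 62, 82, 93, 7]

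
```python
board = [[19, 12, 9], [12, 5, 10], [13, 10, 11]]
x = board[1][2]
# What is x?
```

board[1] = [12, 5, 10]. Taking column 2 of that row yields 10.

10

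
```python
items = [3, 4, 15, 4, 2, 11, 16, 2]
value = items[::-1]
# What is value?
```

items has length 8. The slice items[::-1] selects indices [7, 6, 5, 4, 3, 2, 1, 0] (7->2, 6->16, 5->11, 4->2, 3->4, 2->15, 1->4, 0->3), giving [2, 16, 11, 2, 4, 15, 4, 3].

[2, 16, 11, 2, 4, 15, 4, 3]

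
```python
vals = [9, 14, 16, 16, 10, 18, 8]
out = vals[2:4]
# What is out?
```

vals has length 7. The slice vals[2:4] selects indices [2, 3] (2->16, 3->16), giving [16, 16].

[16, 16]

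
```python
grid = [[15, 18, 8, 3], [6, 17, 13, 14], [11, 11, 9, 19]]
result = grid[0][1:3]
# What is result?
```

grid[0] = [15, 18, 8, 3]. grid[0] has length 4. The slice grid[0][1:3] selects indices [1, 2] (1->18, 2->8), giving [18, 8].

[18, 8]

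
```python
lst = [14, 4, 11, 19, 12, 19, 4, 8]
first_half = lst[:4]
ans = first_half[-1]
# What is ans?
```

lst has length 8. The slice lst[:4] selects indices [0, 1, 2, 3] (0->14, 1->4, 2->11, 3->19), giving [14, 4, 11, 19]. So first_half = [14, 4, 11, 19]. Then first_half[-1] = 19.

19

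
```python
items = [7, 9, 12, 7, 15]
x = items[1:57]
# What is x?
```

items has length 5. The slice items[1:57] selects indices [1, 2, 3, 4] (1->9, 2->12, 3->7, 4->15), giving [9, 12, 7, 15].

[9, 12, 7, 15]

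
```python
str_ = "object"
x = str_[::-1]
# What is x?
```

str_ has length 6. The slice str_[::-1] selects indices [5, 4, 3, 2, 1, 0] (5->'t', 4->'c', 3->'e', 2->'j', 1->'b', 0->'o'), giving 'tcejbo'.

'tcejbo'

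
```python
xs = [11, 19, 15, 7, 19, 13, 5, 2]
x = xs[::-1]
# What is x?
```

xs has length 8. The slice xs[::-1] selects indices [7, 6, 5, 4, 3, 2, 1, 0] (7->2, 6->5, 5->13, 4->19, 3->7, 2->15, 1->19, 0->11), giving [2, 5, 13, 19, 7, 15, 19, 11].

[2, 5, 13, 19, 7, 15, 19, 11]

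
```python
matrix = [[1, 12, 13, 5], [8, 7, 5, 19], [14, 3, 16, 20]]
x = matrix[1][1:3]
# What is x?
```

matrix[1] = [8, 7, 5, 19]. matrix[1] has length 4. The slice matrix[1][1:3] selects indices [1, 2] (1->7, 2->5), giving [7, 5].

[7, 5]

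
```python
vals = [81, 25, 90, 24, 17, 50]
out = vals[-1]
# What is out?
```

vals has length 6. Negative index -1 maps to positive index 6 + (-1) = 5. vals[5] = 50.

50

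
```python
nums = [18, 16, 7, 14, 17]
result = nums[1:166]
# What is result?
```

nums has length 5. The slice nums[1:166] selects indices [1, 2, 3, 4] (1->16, 2->7, 3->14, 4->17), giving [16, 7, 14, 17].

[16, 7, 14, 17]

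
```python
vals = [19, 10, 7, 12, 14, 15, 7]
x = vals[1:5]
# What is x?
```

vals has length 7. The slice vals[1:5] selects indices [1, 2, 3, 4] (1->10, 2->7, 3->12, 4->14), giving [10, 7, 12, 14].

[10, 7, 12, 14]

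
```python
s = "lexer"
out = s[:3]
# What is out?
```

s has length 5. The slice s[:3] selects indices [0, 1, 2] (0->'l', 1->'e', 2->'x'), giving 'lex'.

'lex'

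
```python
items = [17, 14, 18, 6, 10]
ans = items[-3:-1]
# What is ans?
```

items has length 5. The slice items[-3:-1] selects indices [2, 3] (2->18, 3->6), giving [18, 6].

[18, 6]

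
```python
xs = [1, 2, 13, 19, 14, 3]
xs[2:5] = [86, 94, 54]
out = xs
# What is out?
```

xs starts as [1, 2, 13, 19, 14, 3] (length 6). The slice xs[2:5] covers indices [2, 3, 4] with values [13, 19, 14]. Replacing that slice with [86, 94, 54] (same length) produces [1, 2, 86, 94, 54, 3].

[1, 2, 86, 94, 54, 3]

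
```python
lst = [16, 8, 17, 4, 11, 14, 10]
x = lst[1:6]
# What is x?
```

lst has length 7. The slice lst[1:6] selects indices [1, 2, 3, 4, 5] (1->8, 2->17, 3->4, 4->11, 5->14), giving [8, 17, 4, 11, 14].

[8, 17, 4, 11, 14]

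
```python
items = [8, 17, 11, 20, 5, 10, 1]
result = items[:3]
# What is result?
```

items has length 7. The slice items[:3] selects indices [0, 1, 2] (0->8, 1->17, 2->11), giving [8, 17, 11].

[8, 17, 11]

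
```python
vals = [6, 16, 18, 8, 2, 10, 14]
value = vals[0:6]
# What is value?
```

vals has length 7. The slice vals[0:6] selects indices [0, 1, 2, 3, 4, 5] (0->6, 1->16, 2->18, 3->8, 4->2, 5->10), giving [6, 16, 18, 8, 2, 10].

[6, 16, 18, 8, 2, 10]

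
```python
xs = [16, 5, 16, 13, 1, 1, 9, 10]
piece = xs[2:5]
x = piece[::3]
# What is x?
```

xs has length 8. The slice xs[2:5] selects indices [2, 3, 4] (2->16, 3->13, 4->1), giving [16, 13, 1]. So piece = [16, 13, 1]. piece has length 3. The slice piece[::3] selects indices [0] (0->16), giving [16].

[16]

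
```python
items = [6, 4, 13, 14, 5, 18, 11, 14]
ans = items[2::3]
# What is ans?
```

items has length 8. The slice items[2::3] selects indices [2, 5] (2->13, 5->18), giving [13, 18].

[13, 18]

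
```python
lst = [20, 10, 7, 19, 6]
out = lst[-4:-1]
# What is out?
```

lst has length 5. The slice lst[-4:-1] selects indices [1, 2, 3] (1->10, 2->7, 3->19), giving [10, 7, 19].

[10, 7, 19]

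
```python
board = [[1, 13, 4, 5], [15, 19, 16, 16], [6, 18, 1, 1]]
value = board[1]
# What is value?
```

board has 3 rows. Row 1 is [15, 19, 16, 16].

[15, 19, 16, 16]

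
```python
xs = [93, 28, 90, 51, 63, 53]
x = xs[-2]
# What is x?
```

xs has length 6. Negative index -2 maps to positive index 6 + (-2) = 4. xs[4] = 63.

63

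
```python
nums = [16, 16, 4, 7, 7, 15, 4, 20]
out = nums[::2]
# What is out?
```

nums has length 8. The slice nums[::2] selects indices [0, 2, 4, 6] (0->16, 2->4, 4->7, 6->4), giving [16, 4, 7, 4].

[16, 4, 7, 4]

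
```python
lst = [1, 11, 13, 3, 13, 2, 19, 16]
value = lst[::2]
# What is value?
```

lst has length 8. The slice lst[::2] selects indices [0, 2, 4, 6] (0->1, 2->13, 4->13, 6->19), giving [1, 13, 13, 19].

[1, 13, 13, 19]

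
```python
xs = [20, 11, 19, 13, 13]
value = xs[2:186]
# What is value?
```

xs has length 5. The slice xs[2:186] selects indices [2, 3, 4] (2->19, 3->13, 4->13), giving [19, 13, 13].

[19, 13, 13]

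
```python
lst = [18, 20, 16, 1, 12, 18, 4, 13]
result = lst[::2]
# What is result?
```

lst has length 8. The slice lst[::2] selects indices [0, 2, 4, 6] (0->18, 2->16, 4->12, 6->4), giving [18, 16, 12, 4].

[18, 16, 12, 4]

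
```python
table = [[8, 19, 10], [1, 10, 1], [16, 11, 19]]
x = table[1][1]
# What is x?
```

table[1] = [1, 10, 1]. Taking column 1 of that row yields 10.

10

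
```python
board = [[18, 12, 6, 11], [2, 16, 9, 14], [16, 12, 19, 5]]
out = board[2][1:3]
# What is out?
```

board[2] = [16, 12, 19, 5]. board[2] has length 4. The slice board[2][1:3] selects indices [1, 2] (1->12, 2->19), giving [12, 19].

[12, 19]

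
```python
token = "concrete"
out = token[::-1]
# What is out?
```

token has length 8. The slice token[::-1] selects indices [7, 6, 5, 4, 3, 2, 1, 0] (7->'e', 6->'t', 5->'e', 4->'r', 3->'c', 2->'n', 1->'o', 0->'c'), giving 'etercnoc'.

'etercnoc'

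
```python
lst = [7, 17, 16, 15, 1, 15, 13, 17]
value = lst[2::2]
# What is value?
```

lst has length 8. The slice lst[2::2] selects indices [2, 4, 6] (2->16, 4->1, 6->13), giving [16, 1, 13].

[16, 1, 13]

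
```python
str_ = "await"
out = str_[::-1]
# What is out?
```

str_ has length 5. The slice str_[::-1] selects indices [4, 3, 2, 1, 0] (4->'t', 3->'i', 2->'a', 1->'w', 0->'a'), giving 'tiawa'.

'tiawa'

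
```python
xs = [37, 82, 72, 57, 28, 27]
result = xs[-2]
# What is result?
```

xs has length 6. Negative index -2 maps to positive index 6 + (-2) = 4. xs[4] = 28.

28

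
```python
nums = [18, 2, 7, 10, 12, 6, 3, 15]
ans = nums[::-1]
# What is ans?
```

nums has length 8. The slice nums[::-1] selects indices [7, 6, 5, 4, 3, 2, 1, 0] (7->15, 6->3, 5->6, 4->12, 3->10, 2->7, 1->2, 0->18), giving [15, 3, 6, 12, 10, 7, 2, 18].

[15, 3, 6, 12, 10, 7, 2, 18]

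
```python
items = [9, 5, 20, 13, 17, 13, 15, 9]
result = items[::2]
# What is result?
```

items has length 8. The slice items[::2] selects indices [0, 2, 4, 6] (0->9, 2->20, 4->17, 6->15), giving [9, 20, 17, 15].

[9, 20, 17, 15]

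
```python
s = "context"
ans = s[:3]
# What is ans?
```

s has length 7. The slice s[:3] selects indices [0, 1, 2] (0->'c', 1->'o', 2->'n'), giving 'con'.

'con'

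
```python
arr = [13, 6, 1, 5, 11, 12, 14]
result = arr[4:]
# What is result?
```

arr has length 7. The slice arr[4:] selects indices [4, 5, 6] (4->11, 5->12, 6->14), giving [11, 12, 14].

[11, 12, 14]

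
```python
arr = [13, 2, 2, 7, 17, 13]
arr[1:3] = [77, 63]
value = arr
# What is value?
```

arr starts as [13, 2, 2, 7, 17, 13] (length 6). The slice arr[1:3] covers indices [1, 2] with values [2, 2]. Replacing that slice with [77, 63] (same length) produces [13, 77, 63, 7, 17, 13].

[13, 77, 63, 7, 17, 13]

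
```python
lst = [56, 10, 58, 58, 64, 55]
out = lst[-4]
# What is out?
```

lst has length 6. Negative index -4 maps to positive index 6 + (-4) = 2. lst[2] = 58.

58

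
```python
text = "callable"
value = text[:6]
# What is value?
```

text has length 8. The slice text[:6] selects indices [0, 1, 2, 3, 4, 5] (0->'c', 1->'a', 2->'l', 3->'l', 4->'a', 5->'b'), giving 'callab'.

'callab'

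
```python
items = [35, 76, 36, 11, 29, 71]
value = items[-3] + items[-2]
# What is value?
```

items has length 6. Negative index -3 maps to positive index 6 + (-3) = 3. items[3] = 11.
items has length 6. Negative index -2 maps to positive index 6 + (-2) = 4. items[4] = 29.
Sum: 11 + 29 = 40.

40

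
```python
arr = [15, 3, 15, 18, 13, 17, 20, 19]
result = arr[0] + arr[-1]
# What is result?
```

arr has length 8. arr[0] = 15.
arr has length 8. Negative index -1 maps to positive index 8 + (-1) = 7. arr[7] = 19.
Sum: 15 + 19 = 34.

34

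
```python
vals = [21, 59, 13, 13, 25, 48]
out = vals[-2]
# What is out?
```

vals has length 6. Negative index -2 maps to positive index 6 + (-2) = 4. vals[4] = 25.

25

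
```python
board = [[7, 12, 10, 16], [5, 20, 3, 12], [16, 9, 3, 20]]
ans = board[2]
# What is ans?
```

board has 3 rows. Row 2 is [16, 9, 3, 20].

[16, 9, 3, 20]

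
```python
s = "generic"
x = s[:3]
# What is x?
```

s has length 7. The slice s[:3] selects indices [0, 1, 2] (0->'g', 1->'e', 2->'n'), giving 'gen'.

'gen'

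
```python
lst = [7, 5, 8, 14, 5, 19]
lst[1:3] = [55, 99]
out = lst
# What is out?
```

lst starts as [7, 5, 8, 14, 5, 19] (length 6). The slice lst[1:3] covers indices [1, 2] with values [5, 8]. Replacing that slice with [55, 99] (same length) produces [7, 55, 99, 14, 5, 19].

[7, 55, 99, 14, 5, 19]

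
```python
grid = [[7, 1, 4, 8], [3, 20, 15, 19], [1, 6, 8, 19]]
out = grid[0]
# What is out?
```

grid has 3 rows. Row 0 is [7, 1, 4, 8].

[7, 1, 4, 8]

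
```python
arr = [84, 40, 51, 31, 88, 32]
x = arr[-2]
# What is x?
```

arr has length 6. Negative index -2 maps to positive index 6 + (-2) = 4. arr[4] = 88.

88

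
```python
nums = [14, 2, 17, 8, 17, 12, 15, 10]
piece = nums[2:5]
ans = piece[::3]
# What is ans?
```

nums has length 8. The slice nums[2:5] selects indices [2, 3, 4] (2->17, 3->8, 4->17), giving [17, 8, 17]. So piece = [17, 8, 17]. piece has length 3. The slice piece[::3] selects indices [0] (0->17), giving [17].

[17]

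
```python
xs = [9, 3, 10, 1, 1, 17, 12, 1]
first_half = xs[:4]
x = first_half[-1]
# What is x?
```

xs has length 8. The slice xs[:4] selects indices [0, 1, 2, 3] (0->9, 1->3, 2->10, 3->1), giving [9, 3, 10, 1]. So first_half = [9, 3, 10, 1]. Then first_half[-1] = 1.

1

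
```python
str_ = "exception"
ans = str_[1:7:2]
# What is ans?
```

str_ has length 9. The slice str_[1:7:2] selects indices [1, 3, 5] (1->'x', 3->'e', 5->'t'), giving 'xet'.

'xet'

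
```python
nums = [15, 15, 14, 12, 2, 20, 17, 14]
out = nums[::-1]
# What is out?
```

nums has length 8. The slice nums[::-1] selects indices [7, 6, 5, 4, 3, 2, 1, 0] (7->14, 6->17, 5->20, 4->2, 3->12, 2->14, 1->15, 0->15), giving [14, 17, 20, 2, 12, 14, 15, 15].

[14, 17, 20, 2, 12, 14, 15, 15]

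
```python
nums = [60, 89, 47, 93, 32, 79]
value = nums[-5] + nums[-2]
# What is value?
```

nums has length 6. Negative index -5 maps to positive index 6 + (-5) = 1. nums[1] = 89.
nums has length 6. Negative index -2 maps to positive index 6 + (-2) = 4. nums[4] = 32.
Sum: 89 + 32 = 121.

121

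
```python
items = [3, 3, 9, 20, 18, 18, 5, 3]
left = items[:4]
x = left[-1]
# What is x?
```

items has length 8. The slice items[:4] selects indices [0, 1, 2, 3] (0->3, 1->3, 2->9, 3->20), giving [3, 3, 9, 20]. So left = [3, 3, 9, 20]. Then left[-1] = 20.

20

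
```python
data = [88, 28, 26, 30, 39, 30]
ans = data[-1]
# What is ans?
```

data has length 6. Negative index -1 maps to positive index 6 + (-1) = 5. data[5] = 30.

30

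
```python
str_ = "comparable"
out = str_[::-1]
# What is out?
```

str_ has length 10. The slice str_[::-1] selects indices [9, 8, 7, 6, 5, 4, 3, 2, 1, 0] (9->'e', 8->'l', 7->'b', 6->'a', 5->'r', 4->'a', 3->'p', 2->'m', 1->'o', 0->'c'), giving 'elbarapmoc'.

'elbarapmoc'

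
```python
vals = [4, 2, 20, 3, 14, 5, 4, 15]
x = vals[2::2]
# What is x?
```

vals has length 8. The slice vals[2::2] selects indices [2, 4, 6] (2->20, 4->14, 6->4), giving [20, 14, 4].

[20, 14, 4]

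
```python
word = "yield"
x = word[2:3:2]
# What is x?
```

word has length 5. The slice word[2:3:2] selects indices [2] (2->'e'), giving 'e'.

'e'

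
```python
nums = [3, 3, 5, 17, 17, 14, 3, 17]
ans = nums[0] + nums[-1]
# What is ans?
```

nums has length 8. nums[0] = 3.
nums has length 8. Negative index -1 maps to positive index 8 + (-1) = 7. nums[7] = 17.
Sum: 3 + 17 = 20.

20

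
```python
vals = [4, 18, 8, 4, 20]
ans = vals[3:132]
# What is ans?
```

vals has length 5. The slice vals[3:132] selects indices [3, 4] (3->4, 4->20), giving [4, 20].

[4, 20]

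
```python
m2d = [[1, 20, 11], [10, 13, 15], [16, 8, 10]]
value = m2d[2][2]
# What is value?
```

m2d[2] = [16, 8, 10]. Taking column 2 of that row yields 10.

10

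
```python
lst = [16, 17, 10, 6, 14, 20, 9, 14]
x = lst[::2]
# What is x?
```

lst has length 8. The slice lst[::2] selects indices [0, 2, 4, 6] (0->16, 2->10, 4->14, 6->9), giving [16, 10, 14, 9].

[16, 10, 14, 9]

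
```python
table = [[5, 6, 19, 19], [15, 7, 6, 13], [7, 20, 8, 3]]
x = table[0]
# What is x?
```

table has 3 rows. Row 0 is [5, 6, 19, 19].

[5, 6, 19, 19]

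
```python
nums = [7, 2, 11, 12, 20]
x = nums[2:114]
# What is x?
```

nums has length 5. The slice nums[2:114] selects indices [2, 3, 4] (2->11, 3->12, 4->20), giving [11, 12, 20].

[11, 12, 20]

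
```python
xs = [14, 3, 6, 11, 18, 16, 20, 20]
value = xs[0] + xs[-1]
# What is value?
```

xs has length 8. xs[0] = 14.
xs has length 8. Negative index -1 maps to positive index 8 + (-1) = 7. xs[7] = 20.
Sum: 14 + 20 = 34.

34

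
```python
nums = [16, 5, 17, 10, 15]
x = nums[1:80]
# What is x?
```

nums has length 5. The slice nums[1:80] selects indices [1, 2, 3, 4] (1->5, 2->17, 3->10, 4->15), giving [5, 17, 10, 15].

[5, 17, 10, 15]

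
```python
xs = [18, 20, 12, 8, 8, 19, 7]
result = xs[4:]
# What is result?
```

xs has length 7. The slice xs[4:] selects indices [4, 5, 6] (4->8, 5->19, 6->7), giving [8, 19, 7].

[8, 19, 7]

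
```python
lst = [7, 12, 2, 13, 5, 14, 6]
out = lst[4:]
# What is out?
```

lst has length 7. The slice lst[4:] selects indices [4, 5, 6] (4->5, 5->14, 6->6), giving [5, 14, 6].

[5, 14, 6]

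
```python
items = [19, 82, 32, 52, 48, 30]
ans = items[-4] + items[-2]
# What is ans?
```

items has length 6. Negative index -4 maps to positive index 6 + (-4) = 2. items[2] = 32.
items has length 6. Negative index -2 maps to positive index 6 + (-2) = 4. items[4] = 48.
Sum: 32 + 48 = 80.

80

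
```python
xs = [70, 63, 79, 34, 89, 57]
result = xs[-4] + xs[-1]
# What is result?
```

xs has length 6. Negative index -4 maps to positive index 6 + (-4) = 2. xs[2] = 79.
xs has length 6. Negative index -1 maps to positive index 6 + (-1) = 5. xs[5] = 57.
Sum: 79 + 57 = 136.

136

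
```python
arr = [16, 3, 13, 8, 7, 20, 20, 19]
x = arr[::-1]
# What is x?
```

arr has length 8. The slice arr[::-1] selects indices [7, 6, 5, 4, 3, 2, 1, 0] (7->19, 6->20, 5->20, 4->7, 3->8, 2->13, 1->3, 0->16), giving [19, 20, 20, 7, 8, 13, 3, 16].

[19, 20, 20, 7, 8, 13, 3, 16]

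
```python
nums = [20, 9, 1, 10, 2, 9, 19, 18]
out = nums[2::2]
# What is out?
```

nums has length 8. The slice nums[2::2] selects indices [2, 4, 6] (2->1, 4->2, 6->19), giving [1, 2, 19].

[1, 2, 19]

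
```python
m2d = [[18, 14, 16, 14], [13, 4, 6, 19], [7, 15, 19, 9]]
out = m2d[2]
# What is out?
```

m2d has 3 rows. Row 2 is [7, 15, 19, 9].

[7, 15, 19, 9]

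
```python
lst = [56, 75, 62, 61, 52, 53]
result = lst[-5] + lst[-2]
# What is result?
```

lst has length 6. Negative index -5 maps to positive index 6 + (-5) = 1. lst[1] = 75.
lst has length 6. Negative index -2 maps to positive index 6 + (-2) = 4. lst[4] = 52.
Sum: 75 + 52 = 127.

127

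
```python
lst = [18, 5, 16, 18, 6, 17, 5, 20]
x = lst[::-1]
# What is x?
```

lst has length 8. The slice lst[::-1] selects indices [7, 6, 5, 4, 3, 2, 1, 0] (7->20, 6->5, 5->17, 4->6, 3->18, 2->16, 1->5, 0->18), giving [20, 5, 17, 6, 18, 16, 5, 18].

[20, 5, 17, 6, 18, 16, 5, 18]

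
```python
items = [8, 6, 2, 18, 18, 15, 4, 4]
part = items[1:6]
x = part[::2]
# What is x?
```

items has length 8. The slice items[1:6] selects indices [1, 2, 3, 4, 5] (1->6, 2->2, 3->18, 4->18, 5->15), giving [6, 2, 18, 18, 15]. So part = [6, 2, 18, 18, 15]. part has length 5. The slice part[::2] selects indices [0, 2, 4] (0->6, 2->18, 4->15), giving [6, 18, 15].

[6, 18, 15]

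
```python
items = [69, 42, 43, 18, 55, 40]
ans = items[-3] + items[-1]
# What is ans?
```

items has length 6. Negative index -3 maps to positive index 6 + (-3) = 3. items[3] = 18.
items has length 6. Negative index -1 maps to positive index 6 + (-1) = 5. items[5] = 40.
Sum: 18 + 40 = 58.

58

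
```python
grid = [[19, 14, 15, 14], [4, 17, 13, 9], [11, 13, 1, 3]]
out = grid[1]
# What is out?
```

grid has 3 rows. Row 1 is [4, 17, 13, 9].

[4, 17, 13, 9]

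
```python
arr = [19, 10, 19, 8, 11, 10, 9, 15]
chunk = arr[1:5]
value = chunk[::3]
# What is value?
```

arr has length 8. The slice arr[1:5] selects indices [1, 2, 3, 4] (1->10, 2->19, 3->8, 4->11), giving [10, 19, 8, 11]. So chunk = [10, 19, 8, 11]. chunk has length 4. The slice chunk[::3] selects indices [0, 3] (0->10, 3->11), giving [10, 11].

[10, 11]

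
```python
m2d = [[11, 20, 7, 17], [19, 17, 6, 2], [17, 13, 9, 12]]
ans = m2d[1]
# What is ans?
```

m2d has 3 rows. Row 1 is [19, 17, 6, 2].

[19, 17, 6, 2]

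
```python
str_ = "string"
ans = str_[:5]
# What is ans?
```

str_ has length 6. The slice str_[:5] selects indices [0, 1, 2, 3, 4] (0->'s', 1->'t', 2->'r', 3->'i', 4->'n'), giving 'strin'.

'strin'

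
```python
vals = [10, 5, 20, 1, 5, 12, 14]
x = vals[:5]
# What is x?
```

vals has length 7. The slice vals[:5] selects indices [0, 1, 2, 3, 4] (0->10, 1->5, 2->20, 3->1, 4->5), giving [10, 5, 20, 1, 5].

[10, 5, 20, 1, 5]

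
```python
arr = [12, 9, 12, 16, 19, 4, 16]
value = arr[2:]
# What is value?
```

arr has length 7. The slice arr[2:] selects indices [2, 3, 4, 5, 6] (2->12, 3->16, 4->19, 5->4, 6->16), giving [12, 16, 19, 4, 16].

[12, 16, 19, 4, 16]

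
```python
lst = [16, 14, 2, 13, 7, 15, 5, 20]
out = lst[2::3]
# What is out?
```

lst has length 8. The slice lst[2::3] selects indices [2, 5] (2->2, 5->15), giving [2, 15].

[2, 15]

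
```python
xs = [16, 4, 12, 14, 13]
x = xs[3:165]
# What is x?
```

xs has length 5. The slice xs[3:165] selects indices [3, 4] (3->14, 4->13), giving [14, 13].

[14, 13]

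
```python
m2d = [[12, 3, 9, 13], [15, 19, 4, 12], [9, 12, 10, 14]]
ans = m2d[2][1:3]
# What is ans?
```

m2d[2] = [9, 12, 10, 14]. m2d[2] has length 4. The slice m2d[2][1:3] selects indices [1, 2] (1->12, 2->10), giving [12, 10].

[12, 10]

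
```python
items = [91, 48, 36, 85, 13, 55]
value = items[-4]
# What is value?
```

items has length 6. Negative index -4 maps to positive index 6 + (-4) = 2. items[2] = 36.

36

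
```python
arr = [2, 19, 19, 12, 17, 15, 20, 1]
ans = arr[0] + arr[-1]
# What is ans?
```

arr has length 8. arr[0] = 2.
arr has length 8. Negative index -1 maps to positive index 8 + (-1) = 7. arr[7] = 1.
Sum: 2 + 1 = 3.

3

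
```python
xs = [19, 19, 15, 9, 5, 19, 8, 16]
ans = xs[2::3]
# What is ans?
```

xs has length 8. The slice xs[2::3] selects indices [2, 5] (2->15, 5->19), giving [15, 19].

[15, 19]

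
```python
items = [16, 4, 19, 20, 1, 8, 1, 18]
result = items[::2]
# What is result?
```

items has length 8. The slice items[::2] selects indices [0, 2, 4, 6] (0->16, 2->19, 4->1, 6->1), giving [16, 19, 1, 1].

[16, 19, 1, 1]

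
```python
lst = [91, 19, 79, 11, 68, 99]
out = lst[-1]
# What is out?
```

lst has length 6. Negative index -1 maps to positive index 6 + (-1) = 5. lst[5] = 99.

99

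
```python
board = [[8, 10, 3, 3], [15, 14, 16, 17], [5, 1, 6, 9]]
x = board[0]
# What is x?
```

board has 3 rows. Row 0 is [8, 10, 3, 3].

[8, 10, 3, 3]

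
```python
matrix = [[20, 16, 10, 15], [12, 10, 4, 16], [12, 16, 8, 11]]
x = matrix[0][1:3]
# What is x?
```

matrix[0] = [20, 16, 10, 15]. matrix[0] has length 4. The slice matrix[0][1:3] selects indices [1, 2] (1->16, 2->10), giving [16, 10].

[16, 10]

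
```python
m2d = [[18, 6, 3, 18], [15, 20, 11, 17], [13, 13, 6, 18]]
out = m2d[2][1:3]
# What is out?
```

m2d[2] = [13, 13, 6, 18]. m2d[2] has length 4. The slice m2d[2][1:3] selects indices [1, 2] (1->13, 2->6), giving [13, 6].

[13, 6]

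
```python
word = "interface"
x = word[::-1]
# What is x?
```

word has length 9. The slice word[::-1] selects indices [8, 7, 6, 5, 4, 3, 2, 1, 0] (8->'e', 7->'c', 6->'a', 5->'f', 4->'r', 3->'e', 2->'t', 1->'n', 0->'i'), giving 'ecafretni'.

'ecafretni'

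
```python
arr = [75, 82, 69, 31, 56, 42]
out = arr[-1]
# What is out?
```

arr has length 6. Negative index -1 maps to positive index 6 + (-1) = 5. arr[5] = 42.

42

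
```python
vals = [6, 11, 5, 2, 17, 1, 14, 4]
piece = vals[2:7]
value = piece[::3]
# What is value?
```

vals has length 8. The slice vals[2:7] selects indices [2, 3, 4, 5, 6] (2->5, 3->2, 4->17, 5->1, 6->14), giving [5, 2, 17, 1, 14]. So piece = [5, 2, 17, 1, 14]. piece has length 5. The slice piece[::3] selects indices [0, 3] (0->5, 3->1), giving [5, 1].

[5, 1]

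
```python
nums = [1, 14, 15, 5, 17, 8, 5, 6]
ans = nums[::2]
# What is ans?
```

nums has length 8. The slice nums[::2] selects indices [0, 2, 4, 6] (0->1, 2->15, 4->17, 6->5), giving [1, 15, 17, 5].

[1, 15, 17, 5]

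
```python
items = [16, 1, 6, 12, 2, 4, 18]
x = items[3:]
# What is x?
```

items has length 7. The slice items[3:] selects indices [3, 4, 5, 6] (3->12, 4->2, 5->4, 6->18), giving [12, 2, 4, 18].

[12, 2, 4, 18]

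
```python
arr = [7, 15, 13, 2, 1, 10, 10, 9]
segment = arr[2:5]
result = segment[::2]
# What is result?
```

arr has length 8. The slice arr[2:5] selects indices [2, 3, 4] (2->13, 3->2, 4->1), giving [13, 2, 1]. So segment = [13, 2, 1]. segment has length 3. The slice segment[::2] selects indices [0, 2] (0->13, 2->1), giving [13, 1].

[13, 1]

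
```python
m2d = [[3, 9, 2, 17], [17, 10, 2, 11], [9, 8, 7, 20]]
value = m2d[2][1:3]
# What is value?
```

m2d[2] = [9, 8, 7, 20]. m2d[2] has length 4. The slice m2d[2][1:3] selects indices [1, 2] (1->8, 2->7), giving [8, 7].

[8, 7]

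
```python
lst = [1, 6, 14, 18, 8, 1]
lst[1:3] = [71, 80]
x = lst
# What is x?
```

lst starts as [1, 6, 14, 18, 8, 1] (length 6). The slice lst[1:3] covers indices [1, 2] with values [6, 14]. Replacing that slice with [71, 80] (same length) produces [1, 71, 80, 18, 8, 1].

[1, 71, 80, 18, 8, 1]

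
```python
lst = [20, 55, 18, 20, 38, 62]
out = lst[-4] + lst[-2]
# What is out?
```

lst has length 6. Negative index -4 maps to positive index 6 + (-4) = 2. lst[2] = 18.
lst has length 6. Negative index -2 maps to positive index 6 + (-2) = 4. lst[4] = 38.
Sum: 18 + 38 = 56.

56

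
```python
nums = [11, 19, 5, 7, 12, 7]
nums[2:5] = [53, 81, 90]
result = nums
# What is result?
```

nums starts as [11, 19, 5, 7, 12, 7] (length 6). The slice nums[2:5] covers indices [2, 3, 4] with values [5, 7, 12]. Replacing that slice with [53, 81, 90] (same length) produces [11, 19, 53, 81, 90, 7].

[11, 19, 53, 81, 90, 7]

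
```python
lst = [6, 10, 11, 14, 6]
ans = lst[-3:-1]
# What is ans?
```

lst has length 5. The slice lst[-3:-1] selects indices [2, 3] (2->11, 3->14), giving [11, 14].

[11, 14]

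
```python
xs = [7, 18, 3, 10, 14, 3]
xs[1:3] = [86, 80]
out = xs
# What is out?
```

xs starts as [7, 18, 3, 10, 14, 3] (length 6). The slice xs[1:3] covers indices [1, 2] with values [18, 3]. Replacing that slice with [86, 80] (same length) produces [7, 86, 80, 10, 14, 3].

[7, 86, 80, 10, 14, 3]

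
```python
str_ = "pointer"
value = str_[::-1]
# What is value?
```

str_ has length 7. The slice str_[::-1] selects indices [6, 5, 4, 3, 2, 1, 0] (6->'r', 5->'e', 4->'t', 3->'n', 2->'i', 1->'o', 0->'p'), giving 'retniop'.

'retniop'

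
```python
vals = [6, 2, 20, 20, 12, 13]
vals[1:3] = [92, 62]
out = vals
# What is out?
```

vals starts as [6, 2, 20, 20, 12, 13] (length 6). The slice vals[1:3] covers indices [1, 2] with values [2, 20]. Replacing that slice with [92, 62] (same length) produces [6, 92, 62, 20, 12, 13].

[6, 92, 62, 20, 12, 13]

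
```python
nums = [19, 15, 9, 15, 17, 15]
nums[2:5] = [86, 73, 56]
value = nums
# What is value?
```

nums starts as [19, 15, 9, 15, 17, 15] (length 6). The slice nums[2:5] covers indices [2, 3, 4] with values [9, 15, 17]. Replacing that slice with [86, 73, 56] (same length) produces [19, 15, 86, 73, 56, 15].

[19, 15, 86, 73, 56, 15]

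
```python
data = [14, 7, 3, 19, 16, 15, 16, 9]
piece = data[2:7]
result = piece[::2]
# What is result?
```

data has length 8. The slice data[2:7] selects indices [2, 3, 4, 5, 6] (2->3, 3->19, 4->16, 5->15, 6->16), giving [3, 19, 16, 15, 16]. So piece = [3, 19, 16, 15, 16]. piece has length 5. The slice piece[::2] selects indices [0, 2, 4] (0->3, 2->16, 4->16), giving [3, 16, 16].

[3, 16, 16]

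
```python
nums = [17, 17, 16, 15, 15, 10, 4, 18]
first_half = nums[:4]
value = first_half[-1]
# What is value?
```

nums has length 8. The slice nums[:4] selects indices [0, 1, 2, 3] (0->17, 1->17, 2->16, 3->15), giving [17, 17, 16, 15]. So first_half = [17, 17, 16, 15]. Then first_half[-1] = 15.

15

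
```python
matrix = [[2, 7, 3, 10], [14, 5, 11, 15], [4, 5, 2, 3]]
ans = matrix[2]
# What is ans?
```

matrix has 3 rows. Row 2 is [4, 5, 2, 3].

[4, 5, 2, 3]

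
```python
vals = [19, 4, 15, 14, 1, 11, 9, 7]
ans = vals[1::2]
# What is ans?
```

vals has length 8. The slice vals[1::2] selects indices [1, 3, 5, 7] (1->4, 3->14, 5->11, 7->7), giving [4, 14, 11, 7].

[4, 14, 11, 7]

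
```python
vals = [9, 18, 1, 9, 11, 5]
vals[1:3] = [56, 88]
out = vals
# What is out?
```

vals starts as [9, 18, 1, 9, 11, 5] (length 6). The slice vals[1:3] covers indices [1, 2] with values [18, 1]. Replacing that slice with [56, 88] (same length) produces [9, 56, 88, 9, 11, 5].

[9, 56, 88, 9, 11, 5]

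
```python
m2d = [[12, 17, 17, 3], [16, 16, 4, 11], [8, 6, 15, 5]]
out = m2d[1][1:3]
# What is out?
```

m2d[1] = [16, 16, 4, 11]. m2d[1] has length 4. The slice m2d[1][1:3] selects indices [1, 2] (1->16, 2->4), giving [16, 4].

[16, 4]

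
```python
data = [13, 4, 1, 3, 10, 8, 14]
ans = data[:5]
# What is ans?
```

data has length 7. The slice data[:5] selects indices [0, 1, 2, 3, 4] (0->13, 1->4, 2->1, 3->3, 4->10), giving [13, 4, 1, 3, 10].

[13, 4, 1, 3, 10]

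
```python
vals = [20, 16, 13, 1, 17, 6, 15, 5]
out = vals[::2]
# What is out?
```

vals has length 8. The slice vals[::2] selects indices [0, 2, 4, 6] (0->20, 2->13, 4->17, 6->15), giving [20, 13, 17, 15].

[20, 13, 17, 15]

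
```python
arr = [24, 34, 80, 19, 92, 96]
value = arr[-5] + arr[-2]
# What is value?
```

arr has length 6. Negative index -5 maps to positive index 6 + (-5) = 1. arr[1] = 34.
arr has length 6. Negative index -2 maps to positive index 6 + (-2) = 4. arr[4] = 92.
Sum: 34 + 92 = 126.

126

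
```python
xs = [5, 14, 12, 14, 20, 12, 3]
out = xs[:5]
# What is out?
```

xs has length 7. The slice xs[:5] selects indices [0, 1, 2, 3, 4] (0->5, 1->14, 2->12, 3->14, 4->20), giving [5, 14, 12, 14, 20].

[5, 14, 12, 14, 20]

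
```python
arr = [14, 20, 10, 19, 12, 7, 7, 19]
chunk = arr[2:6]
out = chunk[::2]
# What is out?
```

arr has length 8. The slice arr[2:6] selects indices [2, 3, 4, 5] (2->10, 3->19, 4->12, 5->7), giving [10, 19, 12, 7]. So chunk = [10, 19, 12, 7]. chunk has length 4. The slice chunk[::2] selects indices [0, 2] (0->10, 2->12), giving [10, 12].

[10, 12]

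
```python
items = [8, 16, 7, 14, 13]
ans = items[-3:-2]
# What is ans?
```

items has length 5. The slice items[-3:-2] selects indices [2] (2->7), giving [7].

[7]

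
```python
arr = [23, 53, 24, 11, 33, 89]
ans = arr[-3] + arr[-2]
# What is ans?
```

arr has length 6. Negative index -3 maps to positive index 6 + (-3) = 3. arr[3] = 11.
arr has length 6. Negative index -2 maps to positive index 6 + (-2) = 4. arr[4] = 33.
Sum: 11 + 33 = 44.

44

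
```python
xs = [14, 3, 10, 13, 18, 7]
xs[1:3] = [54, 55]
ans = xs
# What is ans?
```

xs starts as [14, 3, 10, 13, 18, 7] (length 6). The slice xs[1:3] covers indices [1, 2] with values [3, 10]. Replacing that slice with [54, 55] (same length) produces [14, 54, 55, 13, 18, 7].

[14, 54, 55, 13, 18, 7]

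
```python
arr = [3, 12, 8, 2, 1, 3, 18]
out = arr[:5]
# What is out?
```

arr has length 7. The slice arr[:5] selects indices [0, 1, 2, 3, 4] (0->3, 1->12, 2->8, 3->2, 4->1), giving [3, 12, 8, 2, 1].

[3, 12, 8, 2, 1]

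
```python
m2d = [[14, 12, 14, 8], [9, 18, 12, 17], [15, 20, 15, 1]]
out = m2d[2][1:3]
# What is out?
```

m2d[2] = [15, 20, 15, 1]. m2d[2] has length 4. The slice m2d[2][1:3] selects indices [1, 2] (1->20, 2->15), giving [20, 15].

[20, 15]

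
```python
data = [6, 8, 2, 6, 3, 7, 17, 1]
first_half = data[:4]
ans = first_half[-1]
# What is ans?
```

data has length 8. The slice data[:4] selects indices [0, 1, 2, 3] (0->6, 1->8, 2->2, 3->6), giving [6, 8, 2, 6]. So first_half = [6, 8, 2, 6]. Then first_half[-1] = 6.

6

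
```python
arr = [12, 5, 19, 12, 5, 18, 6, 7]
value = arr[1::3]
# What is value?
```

arr has length 8. The slice arr[1::3] selects indices [1, 4, 7] (1->5, 4->5, 7->7), giving [5, 5, 7].

[5, 5, 7]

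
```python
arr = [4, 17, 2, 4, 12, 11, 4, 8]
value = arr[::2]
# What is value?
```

arr has length 8. The slice arr[::2] selects indices [0, 2, 4, 6] (0->4, 2->2, 4->12, 6->4), giving [4, 2, 12, 4].

[4, 2, 12, 4]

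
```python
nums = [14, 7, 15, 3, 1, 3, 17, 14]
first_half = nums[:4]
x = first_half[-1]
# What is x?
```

nums has length 8. The slice nums[:4] selects indices [0, 1, 2, 3] (0->14, 1->7, 2->15, 3->3), giving [14, 7, 15, 3]. So first_half = [14, 7, 15, 3]. Then first_half[-1] = 3.

3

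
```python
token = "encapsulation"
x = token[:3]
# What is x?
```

token has length 13. The slice token[:3] selects indices [0, 1, 2] (0->'e', 1->'n', 2->'c'), giving 'enc'.

'enc'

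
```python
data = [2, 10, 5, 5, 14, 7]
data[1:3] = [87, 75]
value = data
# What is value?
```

data starts as [2, 10, 5, 5, 14, 7] (length 6). The slice data[1:3] covers indices [1, 2] with values [10, 5]. Replacing that slice with [87, 75] (same length) produces [2, 87, 75, 5, 14, 7].

[2, 87, 75, 5, 14, 7]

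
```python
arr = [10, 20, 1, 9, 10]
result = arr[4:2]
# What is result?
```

arr has length 5. The slice arr[4:2] resolves to an empty index range, so the result is [].

[]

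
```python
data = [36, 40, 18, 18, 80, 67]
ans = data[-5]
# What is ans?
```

data has length 6. Negative index -5 maps to positive index 6 + (-5) = 1. data[1] = 40.

40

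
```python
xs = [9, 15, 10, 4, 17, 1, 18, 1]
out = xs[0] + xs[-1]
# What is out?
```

xs has length 8. xs[0] = 9.
xs has length 8. Negative index -1 maps to positive index 8 + (-1) = 7. xs[7] = 1.
Sum: 9 + 1 = 10.

10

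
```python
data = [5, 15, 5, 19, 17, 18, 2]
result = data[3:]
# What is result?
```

data has length 7. The slice data[3:] selects indices [3, 4, 5, 6] (3->19, 4->17, 5->18, 6->2), giving [19, 17, 18, 2].

[19, 17, 18, 2]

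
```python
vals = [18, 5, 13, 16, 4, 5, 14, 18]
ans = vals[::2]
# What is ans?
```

vals has length 8. The slice vals[::2] selects indices [0, 2, 4, 6] (0->18, 2->13, 4->4, 6->14), giving [18, 13, 4, 14].

[18, 13, 4, 14]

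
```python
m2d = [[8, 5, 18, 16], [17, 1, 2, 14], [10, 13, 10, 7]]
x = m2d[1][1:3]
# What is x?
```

m2d[1] = [17, 1, 2, 14]. m2d[1] has length 4. The slice m2d[1][1:3] selects indices [1, 2] (1->1, 2->2), giving [1, 2].

[1, 2]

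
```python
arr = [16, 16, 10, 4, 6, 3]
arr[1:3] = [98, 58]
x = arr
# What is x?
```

arr starts as [16, 16, 10, 4, 6, 3] (length 6). The slice arr[1:3] covers indices [1, 2] with values [16, 10]. Replacing that slice with [98, 58] (same length) produces [16, 98, 58, 4, 6, 3].

[16, 98, 58, 4, 6, 3]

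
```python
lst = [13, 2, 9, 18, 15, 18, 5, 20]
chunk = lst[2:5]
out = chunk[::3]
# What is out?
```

lst has length 8. The slice lst[2:5] selects indices [2, 3, 4] (2->9, 3->18, 4->15), giving [9, 18, 15]. So chunk = [9, 18, 15]. chunk has length 3. The slice chunk[::3] selects indices [0] (0->9), giving [9].

[9]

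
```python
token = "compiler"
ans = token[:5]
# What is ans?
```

token has length 8. The slice token[:5] selects indices [0, 1, 2, 3, 4] (0->'c', 1->'o', 2->'m', 3->'p', 4->'i'), giving 'compi'.

'compi'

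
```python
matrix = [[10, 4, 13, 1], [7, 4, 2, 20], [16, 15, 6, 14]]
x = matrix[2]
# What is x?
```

matrix has 3 rows. Row 2 is [16, 15, 6, 14].

[16, 15, 6, 14]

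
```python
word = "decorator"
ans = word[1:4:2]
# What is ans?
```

word has length 9. The slice word[1:4:2] selects indices [1, 3] (1->'e', 3->'o'), giving 'eo'.

'eo'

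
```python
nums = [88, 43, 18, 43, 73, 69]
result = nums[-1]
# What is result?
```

nums has length 6. Negative index -1 maps to positive index 6 + (-1) = 5. nums[5] = 69.

69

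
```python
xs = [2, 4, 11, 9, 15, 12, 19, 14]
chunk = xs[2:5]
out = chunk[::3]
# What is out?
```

xs has length 8. The slice xs[2:5] selects indices [2, 3, 4] (2->11, 3->9, 4->15), giving [11, 9, 15]. So chunk = [11, 9, 15]. chunk has length 3. The slice chunk[::3] selects indices [0] (0->11), giving [11].

[11]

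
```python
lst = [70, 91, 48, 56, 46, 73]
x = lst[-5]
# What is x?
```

lst has length 6. Negative index -5 maps to positive index 6 + (-5) = 1. lst[1] = 91.

91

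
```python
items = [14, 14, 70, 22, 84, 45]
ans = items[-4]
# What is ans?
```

items has length 6. Negative index -4 maps to positive index 6 + (-4) = 2. items[2] = 70.

70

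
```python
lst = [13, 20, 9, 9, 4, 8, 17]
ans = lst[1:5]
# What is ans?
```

lst has length 7. The slice lst[1:5] selects indices [1, 2, 3, 4] (1->20, 2->9, 3->9, 4->4), giving [20, 9, 9, 4].

[20, 9, 9, 4]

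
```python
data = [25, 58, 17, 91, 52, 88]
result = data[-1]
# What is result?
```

data has length 6. Negative index -1 maps to positive index 6 + (-1) = 5. data[5] = 88.

88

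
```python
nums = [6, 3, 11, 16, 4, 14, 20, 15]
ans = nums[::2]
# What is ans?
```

nums has length 8. The slice nums[::2] selects indices [0, 2, 4, 6] (0->6, 2->11, 4->4, 6->20), giving [6, 11, 4, 20].

[6, 11, 4, 20]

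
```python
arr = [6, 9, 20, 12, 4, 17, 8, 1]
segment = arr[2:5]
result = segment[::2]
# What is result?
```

arr has length 8. The slice arr[2:5] selects indices [2, 3, 4] (2->20, 3->12, 4->4), giving [20, 12, 4]. So segment = [20, 12, 4]. segment has length 3. The slice segment[::2] selects indices [0, 2] (0->20, 2->4), giving [20, 4].

[20, 4]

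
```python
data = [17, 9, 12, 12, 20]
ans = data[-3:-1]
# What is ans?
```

data has length 5. The slice data[-3:-1] selects indices [2, 3] (2->12, 3->12), giving [12, 12].

[12, 12]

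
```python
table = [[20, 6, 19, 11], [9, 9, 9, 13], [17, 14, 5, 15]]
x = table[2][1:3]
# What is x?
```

table[2] = [17, 14, 5, 15]. table[2] has length 4. The slice table[2][1:3] selects indices [1, 2] (1->14, 2->5), giving [14, 5].

[14, 5]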